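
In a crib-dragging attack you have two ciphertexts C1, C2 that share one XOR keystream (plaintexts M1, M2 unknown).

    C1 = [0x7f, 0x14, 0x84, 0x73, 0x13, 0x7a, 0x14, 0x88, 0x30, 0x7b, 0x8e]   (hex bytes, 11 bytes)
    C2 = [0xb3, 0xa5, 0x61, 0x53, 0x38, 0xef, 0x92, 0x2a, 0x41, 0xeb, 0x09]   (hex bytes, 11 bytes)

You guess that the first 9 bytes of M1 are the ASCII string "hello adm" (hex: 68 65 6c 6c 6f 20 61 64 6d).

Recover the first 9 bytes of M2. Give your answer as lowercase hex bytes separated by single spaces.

a4 d4 89 4c 44 b5 e7 c6 1c

First, C1 ⊕ C2 = (M1 ⊕ K) ⊕ (M2 ⊕ K) = M1 ⊕ M2, so the key drops out. Then M2 = (M1 ⊕ M2) ⊕ M1 over the first 9 bytes.
byte 0: (7f ⊕ b3) ⊕ 68 = cc ⊕ 68 = a4
byte 1: (14 ⊕ a5) ⊕ 65 = b1 ⊕ 65 = d4
byte 2: (84 ⊕ 61) ⊕ 6c = e5 ⊕ 6c = 89
byte 3: (73 ⊕ 53) ⊕ 6c = 20 ⊕ 6c = 4c
byte 4: (13 ⊕ 38) ⊕ 6f = 2b ⊕ 6f = 44
byte 5: (7a ⊕ ef) ⊕ 20 = 95 ⊕ 20 = b5
byte 6: (14 ⊕ 92) ⊕ 61 = 86 ⊕ 61 = e7
byte 7: (88 ⊕ 2a) ⊕ 64 = a2 ⊕ 64 = c6
byte 8: (30 ⊕ 41) ⊕ 6d = 71 ⊕ 6d = 1c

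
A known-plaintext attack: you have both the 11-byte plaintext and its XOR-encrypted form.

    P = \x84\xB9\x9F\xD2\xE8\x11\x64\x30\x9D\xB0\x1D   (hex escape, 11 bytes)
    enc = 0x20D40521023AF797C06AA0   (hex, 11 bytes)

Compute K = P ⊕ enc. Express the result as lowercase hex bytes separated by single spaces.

a4 6d 9a f3 ea 2b 93 a7 5d da bd

Since enc = P ⊕ K, XORing both sides with P gives K = P ⊕ enc.
10000100 xor 00100000 = 10100100
10111001 xor 11010100 = 01101101
10011111 xor 00000101 = 10011010
11010010 xor 00100001 = 11110011
11101000 xor 00000010 = 11101010
00010001 xor 00111010 = 00101011
01100100 xor 11110111 = 10010011
00110000 xor 10010111 = 10100111
10011101 xor 11000000 = 01011101
10110000 xor 01101010 = 11011010
00011101 xor 10100000 = 10111101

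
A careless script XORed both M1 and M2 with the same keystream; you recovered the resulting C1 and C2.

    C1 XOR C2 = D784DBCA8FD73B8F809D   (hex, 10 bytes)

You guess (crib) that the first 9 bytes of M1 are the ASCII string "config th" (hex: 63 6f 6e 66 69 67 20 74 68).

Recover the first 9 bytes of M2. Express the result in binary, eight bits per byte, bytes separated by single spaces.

10110100 11101011 10110101 10101100 11100110 10110000 00011011 11111011 11101000

Since C1 ⊕ C2 = M1 ⊕ M2, XORing with the guessed M1 bytes yields the corresponding M2 bytes: M2 = (C1 ⊕ C2) ⊕ M1.
d7 ^ 63 = b4
84 ^ 6f = eb
db ^ 6e = b5
ca ^ 66 = ac
8f ^ 69 = e6
d7 ^ 67 = b0
3b ^ 20 = 1b
8f ^ 74 = fb
80 ^ 68 = e8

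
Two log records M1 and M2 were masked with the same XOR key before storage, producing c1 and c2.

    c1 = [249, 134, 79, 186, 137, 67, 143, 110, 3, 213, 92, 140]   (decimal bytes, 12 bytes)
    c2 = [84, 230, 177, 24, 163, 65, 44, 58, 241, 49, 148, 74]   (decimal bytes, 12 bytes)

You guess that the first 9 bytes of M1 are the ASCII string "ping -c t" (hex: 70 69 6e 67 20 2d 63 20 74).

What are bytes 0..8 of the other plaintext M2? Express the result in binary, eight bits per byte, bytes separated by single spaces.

11011101 00001001 10010000 11000101 00001010 00101111 11000000 01110100 10000110

First, c1 ⊕ c2 = (M1 ⊕ K) ⊕ (M2 ⊕ K) = M1 ⊕ M2, so the key drops out. Then M2 = (M1 ⊕ M2) ⊕ M1 over the first 9 bytes.
byte 0: (f9 ^ 54) ^ 70 = ad ^ 70 = dd
byte 1: (86 ^ e6) ^ 69 = 60 ^ 69 = 09
byte 2: (4f ^ b1) ^ 6e = fe ^ 6e = 90
byte 3: (ba ^ 18) ^ 67 = a2 ^ 67 = c5
byte 4: (89 ^ a3) ^ 20 = 2a ^ 20 = 0a
byte 5: (43 ^ 41) ^ 2d = 02 ^ 2d = 2f
byte 6: (8f ^ 2c) ^ 63 = a3 ^ 63 = c0
byte 7: (6e ^ 3a) ^ 20 = 54 ^ 20 = 74
byte 8: (03 ^ f1) ^ 74 = f2 ^ 74 = 86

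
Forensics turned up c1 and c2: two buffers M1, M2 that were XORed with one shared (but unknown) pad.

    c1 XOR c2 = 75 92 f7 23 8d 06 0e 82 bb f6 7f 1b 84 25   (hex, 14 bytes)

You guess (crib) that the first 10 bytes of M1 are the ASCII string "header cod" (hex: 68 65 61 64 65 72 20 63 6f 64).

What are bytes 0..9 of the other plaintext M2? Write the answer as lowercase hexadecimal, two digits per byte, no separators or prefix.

Since c1 ⊕ c2 = M1 ⊕ M2, XORing with the guessed M1 bytes yields the corresponding M2 bytes: M2 = (c1 ⊕ c2) ⊕ M1.
75 ⊕ 68 = 1d
92 ⊕ 65 = f7
f7 ⊕ 61 = 96
23 ⊕ 64 = 47
8d ⊕ 65 = e8
06 ⊕ 72 = 74
0e ⊕ 20 = 2e
82 ⊕ 63 = e1
bb ⊕ 6f = d4
f6 ⊕ 64 = 92

1df79647e8742ee1d492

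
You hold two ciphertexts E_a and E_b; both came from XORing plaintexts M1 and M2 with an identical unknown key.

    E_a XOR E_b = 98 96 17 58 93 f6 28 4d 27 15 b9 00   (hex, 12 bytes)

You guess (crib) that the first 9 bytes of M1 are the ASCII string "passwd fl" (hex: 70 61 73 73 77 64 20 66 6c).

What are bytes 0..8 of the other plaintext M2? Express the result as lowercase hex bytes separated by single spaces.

e8 f7 64 2b e4 92 08 2b 4b

Since E_a ⊕ E_b = M1 ⊕ M2, XORing with the guessed M1 bytes yields the corresponding M2 bytes: M2 = (E_a ⊕ E_b) ⊕ M1.
152 ⊕ 112 = 232
150 ⊕  97 = 247
 23 ⊕ 115 = 100
 88 ⊕ 115 =  43
147 ⊕ 119 = 228
246 ⊕ 100 = 146
 40 ⊕  32 =   8
 77 ⊕ 102 =  43
 39 ⊕ 108 =  75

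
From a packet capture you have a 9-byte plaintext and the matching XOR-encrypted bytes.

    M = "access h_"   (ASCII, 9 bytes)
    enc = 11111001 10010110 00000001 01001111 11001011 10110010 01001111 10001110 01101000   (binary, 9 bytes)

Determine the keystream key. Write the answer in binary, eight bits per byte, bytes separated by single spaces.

Since enc = M ⊕ key, XORing both sides with M gives key = M ⊕ enc.
61 ^ f9 = 98
63 ^ 96 = f5
63 ^ 01 = 62
65 ^ 4f = 2a
73 ^ cb = b8
73 ^ b2 = c1
20 ^ 4f = 6f
68 ^ 8e = e6
5f ^ 68 = 37

10011000 11110101 01100010 00101010 10111000 11000001 01101111 11100110 00110111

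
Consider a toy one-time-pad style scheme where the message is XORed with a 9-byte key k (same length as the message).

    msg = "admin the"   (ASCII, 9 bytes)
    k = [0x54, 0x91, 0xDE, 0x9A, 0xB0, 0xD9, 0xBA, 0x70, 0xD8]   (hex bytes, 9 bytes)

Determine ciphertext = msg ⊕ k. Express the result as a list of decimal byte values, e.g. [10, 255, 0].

[53, 245, 179, 243, 222, 249, 206, 24, 189]

XOR is its own inverse, so applying the key byte-wise gives the result directly.
byte 0: 61 ⊕ 54 = 35
byte 1: 64 ⊕ 91 = f5
byte 2: 6d ⊕ de = b3
byte 3: 69 ⊕ 9a = f3
byte 4: 6e ⊕ b0 = de
byte 5: 20 ⊕ d9 = f9
byte 6: 74 ⊕ ba = ce
byte 7: 68 ⊕ 70 = 18
byte 8: 65 ⊕ d8 = bd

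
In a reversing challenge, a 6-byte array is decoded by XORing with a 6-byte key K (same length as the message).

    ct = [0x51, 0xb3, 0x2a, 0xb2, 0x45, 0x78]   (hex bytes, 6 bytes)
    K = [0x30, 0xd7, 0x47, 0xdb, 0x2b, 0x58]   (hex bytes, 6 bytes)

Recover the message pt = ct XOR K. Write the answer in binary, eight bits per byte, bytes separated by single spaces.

51 xor 30 = 61
b3 xor d7 = 64
2a xor 47 = 6d
b2 xor db = 69
45 xor 2b = 6e
78 xor 58 = 20

01100001 01100100 01101101 01101001 01101110 00100000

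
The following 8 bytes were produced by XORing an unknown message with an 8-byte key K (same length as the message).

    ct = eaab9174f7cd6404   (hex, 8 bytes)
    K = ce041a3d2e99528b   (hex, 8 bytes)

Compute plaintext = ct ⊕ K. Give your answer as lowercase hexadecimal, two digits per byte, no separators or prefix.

24af8b49d954368f

byte 0: ea XOR ce = 24
byte 1: ab XOR 04 = af
byte 2: 91 XOR 1a = 8b
byte 3: 74 XOR 3d = 49
byte 4: f7 XOR 2e = d9
byte 5: cd XOR 99 = 54
byte 6: 64 XOR 52 = 36
byte 7: 04 XOR 8b = 8f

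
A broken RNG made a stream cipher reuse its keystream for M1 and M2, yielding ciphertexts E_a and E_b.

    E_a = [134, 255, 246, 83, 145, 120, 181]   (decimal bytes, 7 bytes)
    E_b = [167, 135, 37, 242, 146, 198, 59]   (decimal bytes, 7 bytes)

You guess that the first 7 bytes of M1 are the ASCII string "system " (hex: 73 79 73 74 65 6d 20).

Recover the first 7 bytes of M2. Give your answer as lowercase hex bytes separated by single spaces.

52 01 a0 d5 66 d3 ae

First, E_a ⊕ E_b = (M1 ⊕ K) ⊕ (M2 ⊕ K) = M1 ⊕ M2, so the key drops out. Then M2 = (M1 ⊕ M2) ⊕ M1 over the first 7 bytes.
byte 0: (86 XOR a7) XOR 73 = 21 XOR 73 = 52
byte 1: (ff XOR 87) XOR 79 = 78 XOR 79 = 01
byte 2: (f6 XOR 25) XOR 73 = d3 XOR 73 = a0
byte 3: (53 XOR f2) XOR 74 = a1 XOR 74 = d5
byte 4: (91 XOR 92) XOR 65 = 03 XOR 65 = 66
byte 5: (78 XOR c6) XOR 6d = be XOR 6d = d3
byte 6: (b5 XOR 3b) XOR 20 = 8e XOR 20 = ae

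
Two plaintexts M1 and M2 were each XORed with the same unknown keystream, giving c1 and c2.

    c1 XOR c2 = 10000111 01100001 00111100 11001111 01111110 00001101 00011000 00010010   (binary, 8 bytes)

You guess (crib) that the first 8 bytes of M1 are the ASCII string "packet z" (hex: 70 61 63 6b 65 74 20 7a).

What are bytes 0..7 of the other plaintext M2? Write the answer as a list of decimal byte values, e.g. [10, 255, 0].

Since c1 ⊕ c2 = M1 ⊕ M2, XORing with the guessed M1 bytes yields the corresponding M2 bytes: M2 = (c1 ⊕ c2) ⊕ M1.
87 ^ 70 = f7
61 ^ 61 = 00
3c ^ 63 = 5f
cf ^ 6b = a4
7e ^ 65 = 1b
0d ^ 74 = 79
18 ^ 20 = 38
12 ^ 7a = 68

[247, 0, 95, 164, 27, 121, 56, 104]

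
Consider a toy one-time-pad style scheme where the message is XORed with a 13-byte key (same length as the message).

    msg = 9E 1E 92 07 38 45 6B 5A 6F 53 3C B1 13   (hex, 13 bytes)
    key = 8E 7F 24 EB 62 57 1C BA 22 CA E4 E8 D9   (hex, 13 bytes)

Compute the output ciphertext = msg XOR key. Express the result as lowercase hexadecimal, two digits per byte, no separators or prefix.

1061b6ec5a1277e04d99d859ca

byte 0: 9e xor 8e = 10
byte 1: 1e xor 7f = 61
byte 2: 92 xor 24 = b6
byte 3: 07 xor eb = ec
byte 4: 38 xor 62 = 5a
byte 5: 45 xor 57 = 12
byte 6: 6b xor 1c = 77
byte 7: 5a xor ba = e0
byte 8: 6f xor 22 = 4d
byte 9: 53 xor ca = 99
byte 10: 3c xor e4 = d8
byte 11: b1 xor e8 = 59
byte 12: 13 xor d9 = ca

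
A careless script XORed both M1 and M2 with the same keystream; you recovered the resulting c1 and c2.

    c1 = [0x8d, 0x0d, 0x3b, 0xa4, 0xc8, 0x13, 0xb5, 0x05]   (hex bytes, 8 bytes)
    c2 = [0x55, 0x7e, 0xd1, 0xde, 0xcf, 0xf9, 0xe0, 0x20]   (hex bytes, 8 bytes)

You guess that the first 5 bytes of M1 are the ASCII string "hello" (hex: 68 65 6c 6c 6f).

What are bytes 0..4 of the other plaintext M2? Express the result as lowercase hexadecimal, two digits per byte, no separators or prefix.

b016861668

First, c1 ⊕ c2 = (M1 ⊕ K) ⊕ (M2 ⊕ K) = M1 ⊕ M2, so the key drops out. Then M2 = (M1 ⊕ M2) ⊕ M1 over the first 5 bytes.
byte 0: (8d XOR 55) XOR 68 = d8 XOR 68 = b0
byte 1: (0d XOR 7e) XOR 65 = 73 XOR 65 = 16
byte 2: (3b XOR d1) XOR 6c = ea XOR 6c = 86
byte 3: (a4 XOR de) XOR 6c = 7a XOR 6c = 16
byte 4: (c8 XOR cf) XOR 6f = 07 XOR 6f = 68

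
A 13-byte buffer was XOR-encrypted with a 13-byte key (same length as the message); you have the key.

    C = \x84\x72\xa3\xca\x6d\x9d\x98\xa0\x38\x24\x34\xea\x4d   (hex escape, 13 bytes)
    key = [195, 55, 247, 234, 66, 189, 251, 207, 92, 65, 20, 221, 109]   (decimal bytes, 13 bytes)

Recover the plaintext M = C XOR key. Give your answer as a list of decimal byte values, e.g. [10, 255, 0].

[71, 69, 84, 32, 47, 32, 99, 111, 100, 101, 32, 55, 32]

84 ^ c3 = 47
72 ^ 37 = 45
a3 ^ f7 = 54
ca ^ ea = 20
6d ^ 42 = 2f
9d ^ bd = 20
98 ^ fb = 63
a0 ^ cf = 6f
38 ^ 5c = 64
24 ^ 41 = 65
34 ^ 14 = 20
ea ^ dd = 37
4d ^ 6d = 20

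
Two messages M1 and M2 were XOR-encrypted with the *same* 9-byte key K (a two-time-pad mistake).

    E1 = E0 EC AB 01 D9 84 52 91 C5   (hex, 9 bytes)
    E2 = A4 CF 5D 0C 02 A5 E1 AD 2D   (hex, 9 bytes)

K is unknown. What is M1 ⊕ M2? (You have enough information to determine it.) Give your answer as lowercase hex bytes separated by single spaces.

44 23 f6 0d db 21 b3 3c e8

E1 ⊕ E2 = (M1 ⊕ K) ⊕ (M2 ⊕ K) = M1 ⊕ M2 — the shared key cancels under XOR.
e0 XOR a4 = 44
ec XOR cf = 23
ab XOR 5d = f6
01 XOR 0c = 0d
d9 XOR 02 = db
84 XOR a5 = 21
52 XOR e1 = b3
91 XOR ad = 3c
c5 XOR 2d = e8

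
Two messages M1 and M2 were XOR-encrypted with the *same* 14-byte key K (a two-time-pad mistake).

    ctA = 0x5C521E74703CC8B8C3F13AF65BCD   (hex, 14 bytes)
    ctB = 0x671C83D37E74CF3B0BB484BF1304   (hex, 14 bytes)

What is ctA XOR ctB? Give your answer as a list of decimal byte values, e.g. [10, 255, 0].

[59, 78, 157, 167, 14, 72, 7, 131, 200, 69, 190, 73, 72, 201]

ctA ⊕ ctB = (M1 ⊕ K) ⊕ (M2 ⊕ K) = M1 ⊕ M2 — the shared key cancels under XOR.
byte 0: 5c xor 67 = 3b
byte 1: 52 xor 1c = 4e
byte 2: 1e xor 83 = 9d
byte 3: 74 xor d3 = a7
byte 4: 70 xor 7e = 0e
byte 5: 3c xor 74 = 48
byte 6: c8 xor cf = 07
byte 7: b8 xor 3b = 83
byte 8: c3 xor 0b = c8
byte 9: f1 xor b4 = 45
byte 10: 3a xor 84 = be
byte 11: f6 xor bf = 49
byte 12: 5b xor 13 = 48
byte 13: cd xor 04 = c9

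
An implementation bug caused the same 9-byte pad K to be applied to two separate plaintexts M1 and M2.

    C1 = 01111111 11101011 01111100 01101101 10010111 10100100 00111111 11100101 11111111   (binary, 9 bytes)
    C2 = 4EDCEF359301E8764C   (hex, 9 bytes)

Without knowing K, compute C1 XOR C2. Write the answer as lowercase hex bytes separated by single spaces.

C1 ⊕ C2 = (M1 ⊕ K) ⊕ (M2 ⊕ K) = M1 ⊕ M2 — the shared key cancels under XOR.
byte 0: 127 ⊕  78 =  49
byte 1: 235 ⊕ 220 =  55
byte 2: 124 ⊕ 239 = 147
byte 3: 109 ⊕  53 =  88
byte 4: 151 ⊕ 147 =   4
byte 5: 164 ⊕   1 = 165
byte 6:  63 ⊕ 232 = 215
byte 7: 229 ⊕ 118 = 147
byte 8: 255 ⊕  76 = 179

31 37 93 58 04 a5 d7 93 b3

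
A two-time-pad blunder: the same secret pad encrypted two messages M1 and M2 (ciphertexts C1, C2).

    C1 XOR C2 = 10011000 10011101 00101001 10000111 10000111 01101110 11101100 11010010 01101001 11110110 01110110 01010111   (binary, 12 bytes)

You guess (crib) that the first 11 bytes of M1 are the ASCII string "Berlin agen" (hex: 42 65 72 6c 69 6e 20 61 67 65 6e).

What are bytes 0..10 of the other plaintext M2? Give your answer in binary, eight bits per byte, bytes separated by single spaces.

Since C1 ⊕ C2 = M1 ⊕ M2, XORing with the guessed M1 bytes yields the corresponding M2 bytes: M2 = (C1 ⊕ C2) ⊕ M1.
byte 0: 152 ^  66 = 218
byte 1: 157 ^ 101 = 248
byte 2:  41 ^ 114 =  91
byte 3: 135 ^ 108 = 235
byte 4: 135 ^ 105 = 238
byte 5: 110 ^ 110 =   0
byte 6: 236 ^  32 = 204
byte 7: 210 ^  97 = 179
byte 8: 105 ^ 103 =  14
byte 9: 246 ^ 101 = 147
byte 10: 118 ^ 110 =  24

11011010 11111000 01011011 11101011 11101110 00000000 11001100 10110011 00001110 10010011 00011000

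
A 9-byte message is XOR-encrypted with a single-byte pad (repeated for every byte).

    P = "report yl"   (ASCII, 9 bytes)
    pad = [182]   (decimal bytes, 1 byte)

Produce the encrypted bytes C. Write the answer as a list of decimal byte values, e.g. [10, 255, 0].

The 1-byte key repeats, so the effective keystream is b6 b6 b6 b6 b6 b6 b6 b6 b6.
byte 0: 72 xor b6 = c4
byte 1: 65 xor b6 = d3
byte 2: 70 xor b6 = c6
byte 3: 6f xor b6 = d9
byte 4: 72 xor b6 = c4
byte 5: 74 xor b6 = c2
byte 6: 20 xor b6 = 96
byte 7: 79 xor b6 = cf
byte 8: 6c xor b6 = da

[196, 211, 198, 217, 196, 194, 150, 207, 218]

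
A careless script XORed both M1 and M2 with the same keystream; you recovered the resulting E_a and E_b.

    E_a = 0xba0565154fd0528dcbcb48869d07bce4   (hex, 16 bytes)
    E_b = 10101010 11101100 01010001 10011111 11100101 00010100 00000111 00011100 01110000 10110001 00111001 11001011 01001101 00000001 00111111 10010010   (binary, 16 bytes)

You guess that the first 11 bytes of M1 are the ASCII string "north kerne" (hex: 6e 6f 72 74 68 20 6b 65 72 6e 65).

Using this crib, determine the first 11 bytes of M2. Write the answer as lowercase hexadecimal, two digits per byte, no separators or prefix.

First, E_a ⊕ E_b = (M1 ⊕ K) ⊕ (M2 ⊕ K) = M1 ⊕ M2, so the key drops out. Then M2 = (M1 ⊕ M2) ⊕ M1 over the first 11 bytes.
byte 0: (ba ⊕ aa) ⊕ 6e = 10 ⊕ 6e = 7e
byte 1: (05 ⊕ ec) ⊕ 6f = e9 ⊕ 6f = 86
byte 2: (65 ⊕ 51) ⊕ 72 = 34 ⊕ 72 = 46
byte 3: (15 ⊕ 9f) ⊕ 74 = 8a ⊕ 74 = fe
byte 4: (4f ⊕ e5) ⊕ 68 = aa ⊕ 68 = c2
byte 5: (d0 ⊕ 14) ⊕ 20 = c4 ⊕ 20 = e4
byte 6: (52 ⊕ 07) ⊕ 6b = 55 ⊕ 6b = 3e
byte 7: (8d ⊕ 1c) ⊕ 65 = 91 ⊕ 65 = f4
byte 8: (cb ⊕ 70) ⊕ 72 = bb ⊕ 72 = c9
byte 9: (cb ⊕ b1) ⊕ 6e = 7a ⊕ 6e = 14
byte 10: (48 ⊕ 39) ⊕ 65 = 71 ⊕ 65 = 14

7e8646fec2e43ef4c91414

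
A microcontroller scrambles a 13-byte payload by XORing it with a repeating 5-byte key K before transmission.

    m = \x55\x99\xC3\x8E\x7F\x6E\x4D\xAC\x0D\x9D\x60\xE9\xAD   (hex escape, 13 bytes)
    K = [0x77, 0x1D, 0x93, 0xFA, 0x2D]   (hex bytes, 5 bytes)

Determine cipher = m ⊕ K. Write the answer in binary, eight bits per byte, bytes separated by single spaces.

The 5-byte key repeats, so the effective keystream is 77 1d 93 fa 2d 77 1d 93 fa 2d 77 1d 93.
byte 0: 01010101 XOR 01110111 = 00100010
byte 1: 10011001 XOR 00011101 = 10000100
byte 2: 11000011 XOR 10010011 = 01010000
byte 3: 10001110 XOR 11111010 = 01110100
byte 4: 01111111 XOR 00101101 = 01010010
byte 5: 01101110 XOR 01110111 = 00011001
byte 6: 01001101 XOR 00011101 = 01010000
byte 7: 10101100 XOR 10010011 = 00111111
byte 8: 00001101 XOR 11111010 = 11110111
byte 9: 10011101 XOR 00101101 = 10110000
byte 10: 01100000 XOR 01110111 = 00010111
byte 11: 11101001 XOR 00011101 = 11110100
byte 12: 10101101 XOR 10010011 = 00111110

00100010 10000100 01010000 01110100 01010010 00011001 01010000 00111111 11110111 10110000 00010111 11110100 00111110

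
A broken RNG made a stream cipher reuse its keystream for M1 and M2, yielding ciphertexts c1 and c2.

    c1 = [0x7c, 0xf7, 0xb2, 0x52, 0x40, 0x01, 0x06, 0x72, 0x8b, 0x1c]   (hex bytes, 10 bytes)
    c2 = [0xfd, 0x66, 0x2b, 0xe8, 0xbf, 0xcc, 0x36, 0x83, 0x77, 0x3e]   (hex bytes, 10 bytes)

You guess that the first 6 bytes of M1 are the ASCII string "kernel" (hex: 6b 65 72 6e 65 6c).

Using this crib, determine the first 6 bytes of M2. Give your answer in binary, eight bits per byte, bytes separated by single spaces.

11101010 11110100 11101011 11010100 10011010 10100001

First, c1 ⊕ c2 = (M1 ⊕ K) ⊕ (M2 ⊕ K) = M1 ⊕ M2, so the key drops out. Then M2 = (M1 ⊕ M2) ⊕ M1 over the first 6 bytes.
byte 0: (7c XOR fd) XOR 6b = 81 XOR 6b = ea
byte 1: (f7 XOR 66) XOR 65 = 91 XOR 65 = f4
byte 2: (b2 XOR 2b) XOR 72 = 99 XOR 72 = eb
byte 3: (52 XOR e8) XOR 6e = ba XOR 6e = d4
byte 4: (40 XOR bf) XOR 65 = ff XOR 65 = 9a
byte 5: (01 XOR cc) XOR 6c = cd XOR 6c = a1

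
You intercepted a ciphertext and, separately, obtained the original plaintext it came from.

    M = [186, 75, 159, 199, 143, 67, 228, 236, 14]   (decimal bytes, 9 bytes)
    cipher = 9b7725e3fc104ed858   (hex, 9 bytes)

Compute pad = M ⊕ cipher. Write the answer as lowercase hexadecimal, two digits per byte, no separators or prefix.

Since cipher = M ⊕ pad, XORing both sides with M gives pad = M ⊕ cipher.
10111010 ^ 10011011 = 00100001
01001011 ^ 01110111 = 00111100
10011111 ^ 00100101 = 10111010
11000111 ^ 11100011 = 00100100
10001111 ^ 11111100 = 01110011
01000011 ^ 00010000 = 01010011
11100100 ^ 01001110 = 10101010
11101100 ^ 11011000 = 00110100
00001110 ^ 01011000 = 01010110

213cba247353aa3456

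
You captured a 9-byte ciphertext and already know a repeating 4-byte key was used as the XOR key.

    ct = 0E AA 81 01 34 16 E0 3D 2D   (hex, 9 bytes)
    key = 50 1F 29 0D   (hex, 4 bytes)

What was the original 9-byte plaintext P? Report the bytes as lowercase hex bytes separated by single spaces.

The 4-byte key repeats, so the effective keystream is 50 1f 29 0d 50 1f 29 0d 50.
byte 0: 0e ^ 50 = 5e
byte 1: aa ^ 1f = b5
byte 2: 81 ^ 29 = a8
byte 3: 01 ^ 0d = 0c
byte 4: 34 ^ 50 = 64
byte 5: 16 ^ 1f = 09
byte 6: e0 ^ 29 = c9
byte 7: 3d ^ 0d = 30
byte 8: 2d ^ 50 = 7d

5e b5 a8 0c 64 09 c9 30 7d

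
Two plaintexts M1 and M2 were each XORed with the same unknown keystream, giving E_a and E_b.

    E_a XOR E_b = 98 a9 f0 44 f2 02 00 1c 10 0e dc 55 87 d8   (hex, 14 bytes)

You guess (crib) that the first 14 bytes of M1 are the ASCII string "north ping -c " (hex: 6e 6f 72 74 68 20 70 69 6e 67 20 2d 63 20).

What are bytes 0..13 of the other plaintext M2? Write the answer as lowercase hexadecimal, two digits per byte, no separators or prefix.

f6c682309a2270757e69fc78e4f8

Since E_a ⊕ E_b = M1 ⊕ M2, XORing with the guessed M1 bytes yields the corresponding M2 bytes: M2 = (E_a ⊕ E_b) ⊕ M1.
byte 0: 98 ⊕ 6e = f6
byte 1: a9 ⊕ 6f = c6
byte 2: f0 ⊕ 72 = 82
byte 3: 44 ⊕ 74 = 30
byte 4: f2 ⊕ 68 = 9a
byte 5: 02 ⊕ 20 = 22
byte 6: 00 ⊕ 70 = 70
byte 7: 1c ⊕ 69 = 75
byte 8: 10 ⊕ 6e = 7e
byte 9: 0e ⊕ 67 = 69
byte 10: dc ⊕ 20 = fc
byte 11: 55 ⊕ 2d = 78
byte 12: 87 ⊕ 63 = e4
byte 13: d8 ⊕ 20 = f8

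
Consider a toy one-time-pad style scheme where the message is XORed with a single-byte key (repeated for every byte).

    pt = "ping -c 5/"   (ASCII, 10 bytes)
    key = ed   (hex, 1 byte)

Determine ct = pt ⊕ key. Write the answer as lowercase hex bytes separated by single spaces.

The 1-byte key repeats, so the effective keystream is ed ed ed ed ed ed ed ed ed ed.
byte 0: 70 xor ed = 9d
byte 1: 69 xor ed = 84
byte 2: 6e xor ed = 83
byte 3: 67 xor ed = 8a
byte 4: 20 xor ed = cd
byte 5: 2d xor ed = c0
byte 6: 63 xor ed = 8e
byte 7: 20 xor ed = cd
byte 8: 35 xor ed = d8
byte 9: 2f xor ed = c2

9d 84 83 8a cd c0 8e cd d8 c2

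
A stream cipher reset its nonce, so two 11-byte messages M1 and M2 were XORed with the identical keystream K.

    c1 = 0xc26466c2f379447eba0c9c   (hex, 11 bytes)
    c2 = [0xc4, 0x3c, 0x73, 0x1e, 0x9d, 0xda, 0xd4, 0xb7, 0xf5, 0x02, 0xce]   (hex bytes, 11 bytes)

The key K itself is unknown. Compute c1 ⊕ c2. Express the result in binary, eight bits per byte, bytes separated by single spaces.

00000110 01011000 00010101 11011100 01101110 10100011 10010000 11001001 01001111 00001110 01010010

c1 ⊕ c2 = (M1 ⊕ K) ⊕ (M2 ⊕ K) = M1 ⊕ M2 — the shared key cancels under XOR.
c2 XOR c4 = 06
64 XOR 3c = 58
66 XOR 73 = 15
c2 XOR 1e = dc
f3 XOR 9d = 6e
79 XOR da = a3
44 XOR d4 = 90
7e XOR b7 = c9
ba XOR f5 = 4f
0c XOR 02 = 0e
9c XOR ce = 52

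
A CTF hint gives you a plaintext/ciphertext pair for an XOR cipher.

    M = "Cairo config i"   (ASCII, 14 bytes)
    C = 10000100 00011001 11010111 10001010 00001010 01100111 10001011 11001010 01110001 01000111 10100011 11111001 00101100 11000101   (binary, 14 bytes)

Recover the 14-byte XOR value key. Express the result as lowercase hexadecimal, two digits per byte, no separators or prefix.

Since C = M ⊕ key, XORing both sides with M gives key = M ⊕ C.
43 ⊕ 84 = c7
61 ⊕ 19 = 78
69 ⊕ d7 = be
72 ⊕ 8a = f8
6f ⊕ 0a = 65
20 ⊕ 67 = 47
63 ⊕ 8b = e8
6f ⊕ ca = a5
6e ⊕ 71 = 1f
66 ⊕ 47 = 21
69 ⊕ a3 = ca
67 ⊕ f9 = 9e
20 ⊕ 2c = 0c
69 ⊕ c5 = ac

c778bef86547e8a51f21ca9e0cac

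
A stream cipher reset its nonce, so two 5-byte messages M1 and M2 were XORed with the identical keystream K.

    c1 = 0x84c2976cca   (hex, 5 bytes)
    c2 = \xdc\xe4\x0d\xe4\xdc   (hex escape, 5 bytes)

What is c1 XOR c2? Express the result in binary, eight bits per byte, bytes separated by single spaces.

c1 ⊕ c2 = (M1 ⊕ K) ⊕ (M2 ⊕ K) = M1 ⊕ M2 — the shared key cancels under XOR.
84 ^ dc = 58
c2 ^ e4 = 26
97 ^ 0d = 9a
6c ^ e4 = 88
ca ^ dc = 16

01011000 00100110 10011010 10001000 00010110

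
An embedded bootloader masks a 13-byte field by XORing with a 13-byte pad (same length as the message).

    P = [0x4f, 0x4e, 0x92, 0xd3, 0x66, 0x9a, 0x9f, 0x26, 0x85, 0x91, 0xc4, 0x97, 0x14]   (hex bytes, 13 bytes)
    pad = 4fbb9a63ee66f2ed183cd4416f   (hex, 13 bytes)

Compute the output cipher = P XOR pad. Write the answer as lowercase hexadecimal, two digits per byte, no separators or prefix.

XOR is its own inverse, so applying the key byte-wise gives the result directly.
4f ⊕ 4f = 00
4e ⊕ bb = f5
92 ⊕ 9a = 08
d3 ⊕ 63 = b0
66 ⊕ ee = 88
9a ⊕ 66 = fc
9f ⊕ f2 = 6d
26 ⊕ ed = cb
85 ⊕ 18 = 9d
91 ⊕ 3c = ad
c4 ⊕ d4 = 10
97 ⊕ 41 = d6
14 ⊕ 6f = 7b

00f508b088fc6dcb9dad10d67b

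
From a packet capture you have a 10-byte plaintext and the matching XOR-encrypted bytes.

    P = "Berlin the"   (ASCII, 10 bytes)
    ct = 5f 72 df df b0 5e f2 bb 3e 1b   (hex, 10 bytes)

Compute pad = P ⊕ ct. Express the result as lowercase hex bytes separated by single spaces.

1d 17 ad b3 d9 30 d2 cf 56 7e

Since ct = P ⊕ pad, XORing both sides with P gives pad = P ⊕ ct.
01000010 XOR 01011111 = 00011101
01100101 XOR 01110010 = 00010111
01110010 XOR 11011111 = 10101101
01101100 XOR 11011111 = 10110011
01101001 XOR 10110000 = 11011001
01101110 XOR 01011110 = 00110000
00100000 XOR 11110010 = 11010010
01110100 XOR 10111011 = 11001111
01101000 XOR 00111110 = 01010110
01100101 XOR 00011011 = 01111110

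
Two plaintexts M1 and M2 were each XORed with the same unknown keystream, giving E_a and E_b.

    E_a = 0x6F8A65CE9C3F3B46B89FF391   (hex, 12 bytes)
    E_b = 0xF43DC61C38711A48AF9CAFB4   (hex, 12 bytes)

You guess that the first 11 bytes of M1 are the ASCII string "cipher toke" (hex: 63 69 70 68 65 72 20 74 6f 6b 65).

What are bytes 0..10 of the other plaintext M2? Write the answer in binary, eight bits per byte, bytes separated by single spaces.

First, E_a ⊕ E_b = (M1 ⊕ K) ⊕ (M2 ⊕ K) = M1 ⊕ M2, so the key drops out. Then M2 = (M1 ⊕ M2) ⊕ M1 over the first 11 bytes.
byte 0: (6f xor f4) xor 63 = 9b xor 63 = f8
byte 1: (8a xor 3d) xor 69 = b7 xor 69 = de
byte 2: (65 xor c6) xor 70 = a3 xor 70 = d3
byte 3: (ce xor 1c) xor 68 = d2 xor 68 = ba
byte 4: (9c xor 38) xor 65 = a4 xor 65 = c1
byte 5: (3f xor 71) xor 72 = 4e xor 72 = 3c
byte 6: (3b xor 1a) xor 20 = 21 xor 20 = 01
byte 7: (46 xor 48) xor 74 = 0e xor 74 = 7a
byte 8: (b8 xor af) xor 6f = 17 xor 6f = 78
byte 9: (9f xor 9c) xor 6b = 03 xor 6b = 68
byte 10: (f3 xor af) xor 65 = 5c xor 65 = 39

11111000 11011110 11010011 10111010 11000001 00111100 00000001 01111010 01111000 01101000 00111001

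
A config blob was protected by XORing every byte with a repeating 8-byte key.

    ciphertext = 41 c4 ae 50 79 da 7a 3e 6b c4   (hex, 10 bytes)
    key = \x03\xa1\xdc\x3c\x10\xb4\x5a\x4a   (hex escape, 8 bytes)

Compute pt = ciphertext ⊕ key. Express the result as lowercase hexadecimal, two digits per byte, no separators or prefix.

The 8-byte key repeats, so the effective keystream is 03 a1 dc 3c 10 b4 5a 4a 03 a1.
byte 0: 01000001 XOR 00000011 = 01000010
byte 1: 11000100 XOR 10100001 = 01100101
byte 2: 10101110 XOR 11011100 = 01110010
byte 3: 01010000 XOR 00111100 = 01101100
byte 4: 01111001 XOR 00010000 = 01101001
byte 5: 11011010 XOR 10110100 = 01101110
byte 6: 01111010 XOR 01011010 = 00100000
byte 7: 00111110 XOR 01001010 = 01110100
byte 8: 01101011 XOR 00000011 = 01101000
byte 9: 11000100 XOR 10100001 = 01100101

4265726c696e20746865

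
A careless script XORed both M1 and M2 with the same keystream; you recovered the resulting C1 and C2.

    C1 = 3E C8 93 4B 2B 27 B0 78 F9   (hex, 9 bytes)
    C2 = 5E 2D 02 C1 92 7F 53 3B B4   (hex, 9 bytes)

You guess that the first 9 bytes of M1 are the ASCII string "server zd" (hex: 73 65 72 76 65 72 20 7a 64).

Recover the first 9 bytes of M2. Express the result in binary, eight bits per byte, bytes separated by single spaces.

First, C1 ⊕ C2 = (M1 ⊕ K) ⊕ (M2 ⊕ K) = M1 ⊕ M2, so the key drops out. Then M2 = (M1 ⊕ M2) ⊕ M1 over the first 9 bytes.
byte 0: (3e xor 5e) xor 73 = 60 xor 73 = 13
byte 1: (c8 xor 2d) xor 65 = e5 xor 65 = 80
byte 2: (93 xor 02) xor 72 = 91 xor 72 = e3
byte 3: (4b xor c1) xor 76 = 8a xor 76 = fc
byte 4: (2b xor 92) xor 65 = b9 xor 65 = dc
byte 5: (27 xor 7f) xor 72 = 58 xor 72 = 2a
byte 6: (b0 xor 53) xor 20 = e3 xor 20 = c3
byte 7: (78 xor 3b) xor 7a = 43 xor 7a = 39
byte 8: (f9 xor b4) xor 64 = 4d xor 64 = 29

00010011 10000000 11100011 11111100 11011100 00101010 11000011 00111001 00101001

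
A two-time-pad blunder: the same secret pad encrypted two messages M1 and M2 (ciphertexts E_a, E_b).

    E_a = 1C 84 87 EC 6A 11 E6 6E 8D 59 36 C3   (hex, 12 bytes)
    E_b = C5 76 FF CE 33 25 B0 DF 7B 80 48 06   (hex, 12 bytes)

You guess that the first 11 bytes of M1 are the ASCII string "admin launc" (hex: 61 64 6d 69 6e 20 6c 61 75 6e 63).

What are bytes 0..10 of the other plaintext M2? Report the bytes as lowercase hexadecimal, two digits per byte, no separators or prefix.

b896154b37143ad083b71d

First, E_a ⊕ E_b = (M1 ⊕ K) ⊕ (M2 ⊕ K) = M1 ⊕ M2, so the key drops out. Then M2 = (M1 ⊕ M2) ⊕ M1 over the first 11 bytes.
byte 0: (1c xor c5) xor 61 = d9 xor 61 = b8
byte 1: (84 xor 76) xor 64 = f2 xor 64 = 96
byte 2: (87 xor ff) xor 6d = 78 xor 6d = 15
byte 3: (ec xor ce) xor 69 = 22 xor 69 = 4b
byte 4: (6a xor 33) xor 6e = 59 xor 6e = 37
byte 5: (11 xor 25) xor 20 = 34 xor 20 = 14
byte 6: (e6 xor b0) xor 6c = 56 xor 6c = 3a
byte 7: (6e xor df) xor 61 = b1 xor 61 = d0
byte 8: (8d xor 7b) xor 75 = f6 xor 75 = 83
byte 9: (59 xor 80) xor 6e = d9 xor 6e = b7
byte 10: (36 xor 48) xor 63 = 7e xor 63 = 1d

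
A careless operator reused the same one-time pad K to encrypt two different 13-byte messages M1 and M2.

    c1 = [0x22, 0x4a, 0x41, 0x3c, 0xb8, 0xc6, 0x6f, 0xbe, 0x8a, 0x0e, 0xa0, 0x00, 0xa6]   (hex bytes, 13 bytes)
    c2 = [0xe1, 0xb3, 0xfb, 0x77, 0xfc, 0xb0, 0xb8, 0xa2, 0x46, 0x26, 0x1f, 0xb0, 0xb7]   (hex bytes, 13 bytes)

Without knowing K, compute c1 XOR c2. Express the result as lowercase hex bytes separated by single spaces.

c1 ⊕ c2 = (M1 ⊕ K) ⊕ (M2 ⊕ K) = M1 ⊕ M2 — the shared key cancels under XOR.
byte 0: 00100010 ⊕ 11100001 = 11000011
byte 1: 01001010 ⊕ 10110011 = 11111001
byte 2: 01000001 ⊕ 11111011 = 10111010
byte 3: 00111100 ⊕ 01110111 = 01001011
byte 4: 10111000 ⊕ 11111100 = 01000100
byte 5: 11000110 ⊕ 10110000 = 01110110
byte 6: 01101111 ⊕ 10111000 = 11010111
byte 7: 10111110 ⊕ 10100010 = 00011100
byte 8: 10001010 ⊕ 01000110 = 11001100
byte 9: 00001110 ⊕ 00100110 = 00101000
byte 10: 10100000 ⊕ 00011111 = 10111111
byte 11: 00000000 ⊕ 10110000 = 10110000
byte 12: 10100110 ⊕ 10110111 = 00010001

c3 f9 ba 4b 44 76 d7 1c cc 28 bf b0 11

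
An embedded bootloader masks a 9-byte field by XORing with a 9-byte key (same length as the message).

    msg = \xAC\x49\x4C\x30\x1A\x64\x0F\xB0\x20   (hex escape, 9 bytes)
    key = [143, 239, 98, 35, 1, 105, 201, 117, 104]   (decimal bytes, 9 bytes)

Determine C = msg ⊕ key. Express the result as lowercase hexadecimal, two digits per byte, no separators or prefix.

23a62e131b0dc6c548

XOR is its own inverse, so applying the key byte-wise gives the result directly.
byte 0: 10101100 XOR 10001111 = 00100011
byte 1: 01001001 XOR 11101111 = 10100110
byte 2: 01001100 XOR 01100010 = 00101110
byte 3: 00110000 XOR 00100011 = 00010011
byte 4: 00011010 XOR 00000001 = 00011011
byte 5: 01100100 XOR 01101001 = 00001101
byte 6: 00001111 XOR 11001001 = 11000110
byte 7: 10110000 XOR 01110101 = 11000101
byte 8: 00100000 XOR 01101000 = 01001000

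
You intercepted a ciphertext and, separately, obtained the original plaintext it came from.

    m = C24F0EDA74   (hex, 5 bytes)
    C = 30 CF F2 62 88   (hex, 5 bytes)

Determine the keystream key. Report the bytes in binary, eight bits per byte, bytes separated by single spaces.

Since C = m ⊕ key, XORing both sides with m gives key = m ⊕ C.
194 ^  48 = 242
 79 ^ 207 = 128
 14 ^ 242 = 252
218 ^  98 = 184
116 ^ 136 = 252

11110010 10000000 11111100 10111000 11111100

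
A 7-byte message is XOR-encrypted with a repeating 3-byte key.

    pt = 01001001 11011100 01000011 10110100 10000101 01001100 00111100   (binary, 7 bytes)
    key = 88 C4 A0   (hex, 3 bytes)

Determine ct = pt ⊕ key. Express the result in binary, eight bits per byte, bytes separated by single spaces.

The 3-byte key repeats, so the effective keystream is 88 c4 a0 88 c4 a0 88.
byte 0:  73 xor 136 = 193
byte 1: 220 xor 196 =  24
byte 2:  67 xor 160 = 227
byte 3: 180 xor 136 =  60
byte 4: 133 xor 196 =  65
byte 5:  76 xor 160 = 236
byte 6:  60 xor 136 = 180

11000001 00011000 11100011 00111100 01000001 11101100 10110100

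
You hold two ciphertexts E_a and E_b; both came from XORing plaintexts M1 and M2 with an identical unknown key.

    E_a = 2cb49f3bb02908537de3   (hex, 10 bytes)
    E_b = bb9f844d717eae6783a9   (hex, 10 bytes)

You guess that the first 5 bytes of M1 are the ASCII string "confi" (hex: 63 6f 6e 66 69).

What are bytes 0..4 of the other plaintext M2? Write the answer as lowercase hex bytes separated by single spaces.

f4 44 75 10 a8

First, E_a ⊕ E_b = (M1 ⊕ K) ⊕ (M2 ⊕ K) = M1 ⊕ M2, so the key drops out. Then M2 = (M1 ⊕ M2) ⊕ M1 over the first 5 bytes.
byte 0: (2c ^ bb) ^ 63 = 97 ^ 63 = f4
byte 1: (b4 ^ 9f) ^ 6f = 2b ^ 6f = 44
byte 2: (9f ^ 84) ^ 6e = 1b ^ 6e = 75
byte 3: (3b ^ 4d) ^ 66 = 76 ^ 66 = 10
byte 4: (b0 ^ 71) ^ 69 = c1 ^ 69 = a8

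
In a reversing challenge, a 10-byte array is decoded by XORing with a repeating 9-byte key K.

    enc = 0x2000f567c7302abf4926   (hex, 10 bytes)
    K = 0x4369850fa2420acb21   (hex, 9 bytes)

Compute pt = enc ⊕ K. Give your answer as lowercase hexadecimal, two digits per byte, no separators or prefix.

63697068657220746865

The 9-byte key repeats, so the effective keystream is 43 69 85 0f a2 42 0a cb 21 43.
byte 0: 20 XOR 43 = 63
byte 1: 00 XOR 69 = 69
byte 2: f5 XOR 85 = 70
byte 3: 67 XOR 0f = 68
byte 4: c7 XOR a2 = 65
byte 5: 30 XOR 42 = 72
byte 6: 2a XOR 0a = 20
byte 7: bf XOR cb = 74
byte 8: 49 XOR 21 = 68
byte 9: 26 XOR 43 = 65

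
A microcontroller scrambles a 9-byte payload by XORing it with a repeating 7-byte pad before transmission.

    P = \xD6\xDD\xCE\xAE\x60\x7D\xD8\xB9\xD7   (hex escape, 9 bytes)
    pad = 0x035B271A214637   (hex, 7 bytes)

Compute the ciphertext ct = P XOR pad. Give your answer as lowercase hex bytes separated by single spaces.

The 7-byte key repeats, so the effective keystream is 03 5b 27 1a 21 46 37 03 5b.
byte 0: d6 ⊕ 03 = d5
byte 1: dd ⊕ 5b = 86
byte 2: ce ⊕ 27 = e9
byte 3: ae ⊕ 1a = b4
byte 4: 60 ⊕ 21 = 41
byte 5: 7d ⊕ 46 = 3b
byte 6: d8 ⊕ 37 = ef
byte 7: b9 ⊕ 03 = ba
byte 8: d7 ⊕ 5b = 8c

d5 86 e9 b4 41 3b ef ba 8c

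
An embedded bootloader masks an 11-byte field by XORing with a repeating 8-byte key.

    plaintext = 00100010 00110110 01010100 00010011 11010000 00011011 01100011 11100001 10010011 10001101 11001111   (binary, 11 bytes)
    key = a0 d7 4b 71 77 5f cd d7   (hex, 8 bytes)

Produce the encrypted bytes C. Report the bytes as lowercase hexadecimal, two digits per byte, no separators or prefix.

The 8-byte key repeats, so the effective keystream is a0 d7 4b 71 77 5f cd d7 a0 d7 4b.
byte 0: 22 ^ a0 = 82
byte 1: 36 ^ d7 = e1
byte 2: 54 ^ 4b = 1f
byte 3: 13 ^ 71 = 62
byte 4: d0 ^ 77 = a7
byte 5: 1b ^ 5f = 44
byte 6: 63 ^ cd = ae
byte 7: e1 ^ d7 = 36
byte 8: 93 ^ a0 = 33
byte 9: 8d ^ d7 = 5a
byte 10: cf ^ 4b = 84

82e11f62a744ae36335a84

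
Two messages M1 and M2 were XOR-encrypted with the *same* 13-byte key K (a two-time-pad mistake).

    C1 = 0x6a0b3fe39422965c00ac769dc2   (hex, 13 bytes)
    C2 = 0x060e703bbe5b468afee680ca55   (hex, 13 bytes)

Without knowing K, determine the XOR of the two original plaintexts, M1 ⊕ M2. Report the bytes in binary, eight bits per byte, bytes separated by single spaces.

01101100 00000101 01001111 11011000 00101010 01111001 11010000 11010110 11111110 01001010 11110110 01010111 10010111

C1 ⊕ C2 = (M1 ⊕ K) ⊕ (M2 ⊕ K) = M1 ⊕ M2 — the shared key cancels under XOR.
01101010 ^ 00000110 = 01101100
00001011 ^ 00001110 = 00000101
00111111 ^ 01110000 = 01001111
11100011 ^ 00111011 = 11011000
10010100 ^ 10111110 = 00101010
00100010 ^ 01011011 = 01111001
10010110 ^ 01000110 = 11010000
01011100 ^ 10001010 = 11010110
00000000 ^ 11111110 = 11111110
10101100 ^ 11100110 = 01001010
01110110 ^ 10000000 = 11110110
10011101 ^ 11001010 = 01010111
11000010 ^ 01010101 = 10010111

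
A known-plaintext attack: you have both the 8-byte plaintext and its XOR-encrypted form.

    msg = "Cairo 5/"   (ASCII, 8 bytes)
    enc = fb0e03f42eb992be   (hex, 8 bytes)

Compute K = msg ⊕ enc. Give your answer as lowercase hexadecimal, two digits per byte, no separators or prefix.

Since enc = msg ⊕ K, XORing both sides with msg gives K = msg ⊕ enc.
byte 0: 43 XOR fb = b8
byte 1: 61 XOR 0e = 6f
byte 2: 69 XOR 03 = 6a
byte 3: 72 XOR f4 = 86
byte 4: 6f XOR 2e = 41
byte 5: 20 XOR b9 = 99
byte 6: 35 XOR 92 = a7
byte 7: 2f XOR be = 91

b86f6a864199a791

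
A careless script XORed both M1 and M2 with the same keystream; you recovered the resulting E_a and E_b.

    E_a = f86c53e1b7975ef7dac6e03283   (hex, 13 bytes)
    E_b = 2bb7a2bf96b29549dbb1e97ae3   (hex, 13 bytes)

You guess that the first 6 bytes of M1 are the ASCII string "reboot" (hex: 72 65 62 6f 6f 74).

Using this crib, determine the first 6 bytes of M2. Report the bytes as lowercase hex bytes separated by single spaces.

a1 be 93 31 4e 51

First, E_a ⊕ E_b = (M1 ⊕ K) ⊕ (M2 ⊕ K) = M1 ⊕ M2, so the key drops out. Then M2 = (M1 ⊕ M2) ⊕ M1 over the first 6 bytes.
byte 0: (f8 ^ 2b) ^ 72 = d3 ^ 72 = a1
byte 1: (6c ^ b7) ^ 65 = db ^ 65 = be
byte 2: (53 ^ a2) ^ 62 = f1 ^ 62 = 93
byte 3: (e1 ^ bf) ^ 6f = 5e ^ 6f = 31
byte 4: (b7 ^ 96) ^ 6f = 21 ^ 6f = 4e
byte 5: (97 ^ b2) ^ 74 = 25 ^ 74 = 51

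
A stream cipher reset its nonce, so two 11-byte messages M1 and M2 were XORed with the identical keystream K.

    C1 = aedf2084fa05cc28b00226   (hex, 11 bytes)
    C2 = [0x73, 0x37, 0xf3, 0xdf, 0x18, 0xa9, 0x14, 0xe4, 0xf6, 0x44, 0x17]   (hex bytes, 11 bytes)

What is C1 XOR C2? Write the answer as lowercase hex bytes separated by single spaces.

C1 ⊕ C2 = (M1 ⊕ K) ⊕ (M2 ⊕ K) = M1 ⊕ M2 — the shared key cancels under XOR.
byte 0: ae XOR 73 = dd
byte 1: df XOR 37 = e8
byte 2: 20 XOR f3 = d3
byte 3: 84 XOR df = 5b
byte 4: fa XOR 18 = e2
byte 5: 05 XOR a9 = ac
byte 6: cc XOR 14 = d8
byte 7: 28 XOR e4 = cc
byte 8: b0 XOR f6 = 46
byte 9: 02 XOR 44 = 46
byte 10: 26 XOR 17 = 31

dd e8 d3 5b e2 ac d8 cc 46 46 31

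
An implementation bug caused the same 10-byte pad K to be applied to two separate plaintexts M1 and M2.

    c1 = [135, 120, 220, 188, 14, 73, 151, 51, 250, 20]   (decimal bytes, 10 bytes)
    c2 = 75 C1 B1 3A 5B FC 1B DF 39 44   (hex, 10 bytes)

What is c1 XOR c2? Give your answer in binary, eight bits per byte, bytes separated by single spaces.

11110010 10111001 01101101 10000110 01010101 10110101 10001100 11101100 11000011 01010000

c1 ⊕ c2 = (M1 ⊕ K) ⊕ (M2 ⊕ K) = M1 ⊕ M2 — the shared key cancels under XOR.
135 XOR 117 = 242
120 XOR 193 = 185
220 XOR 177 = 109
188 XOR  58 = 134
 14 XOR  91 =  85
 73 XOR 252 = 181
151 XOR  27 = 140
 51 XOR 223 = 236
250 XOR  57 = 195
 20 XOR  68 =  80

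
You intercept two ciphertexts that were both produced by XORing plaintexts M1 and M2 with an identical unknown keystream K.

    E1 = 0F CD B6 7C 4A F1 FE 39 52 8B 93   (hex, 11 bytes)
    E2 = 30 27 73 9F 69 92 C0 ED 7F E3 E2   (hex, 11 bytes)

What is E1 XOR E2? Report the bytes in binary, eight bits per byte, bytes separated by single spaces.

00111111 11101010 11000101 11100011 00100011 01100011 00111110 11010100 00101101 01101000 01110001

E1 ⊕ E2 = (M1 ⊕ K) ⊕ (M2 ⊕ K) = M1 ⊕ M2 — the shared key cancels under XOR.
byte 0: 00001111 xor 00110000 = 00111111
byte 1: 11001101 xor 00100111 = 11101010
byte 2: 10110110 xor 01110011 = 11000101
byte 3: 01111100 xor 10011111 = 11100011
byte 4: 01001010 xor 01101001 = 00100011
byte 5: 11110001 xor 10010010 = 01100011
byte 6: 11111110 xor 11000000 = 00111110
byte 7: 00111001 xor 11101101 = 11010100
byte 8: 01010010 xor 01111111 = 00101101
byte 9: 10001011 xor 11100011 = 01101000
byte 10: 10010011 xor 11100010 = 01110001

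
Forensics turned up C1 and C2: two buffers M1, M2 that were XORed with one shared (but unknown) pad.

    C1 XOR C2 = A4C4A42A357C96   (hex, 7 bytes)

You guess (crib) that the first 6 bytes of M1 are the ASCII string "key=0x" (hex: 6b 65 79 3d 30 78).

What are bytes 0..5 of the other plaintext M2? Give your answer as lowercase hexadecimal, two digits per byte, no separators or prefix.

cfa1dd170504

Since C1 ⊕ C2 = M1 ⊕ M2, XORing with the guessed M1 bytes yields the corresponding M2 bytes: M2 = (C1 ⊕ C2) ⊕ M1.
byte 0: 164 xor 107 = 207
byte 1: 196 xor 101 = 161
byte 2: 164 xor 121 = 221
byte 3:  42 xor  61 =  23
byte 4:  53 xor  48 =   5
byte 5: 124 xor 120 =   4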